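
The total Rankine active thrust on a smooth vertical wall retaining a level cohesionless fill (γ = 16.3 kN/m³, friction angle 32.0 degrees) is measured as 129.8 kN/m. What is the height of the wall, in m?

K_a = 0.3073. P_a = ½ K_a γ H² ⇒ H = √(2P_a/(K_a γ)).
H = √(2×129.8/(0.3073×16.3)) = 7.200 m.

7.20 m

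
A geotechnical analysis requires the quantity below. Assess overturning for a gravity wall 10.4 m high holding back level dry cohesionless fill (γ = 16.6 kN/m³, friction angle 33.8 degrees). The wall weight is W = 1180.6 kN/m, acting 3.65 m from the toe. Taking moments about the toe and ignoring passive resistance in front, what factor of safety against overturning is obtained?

K_a = tan²(45° − 33.8°/2) = 0.2851.
P_a = ½K_aγH² = 0.5×0.2851×16.6×10.4² = 255.9 kN/m, acting at H/3 = 3.467 m above the base.
Overturning moment M_o = P_a × H/3 = 255.9 × 3.467 = 887.3.
Resisting moment M_r = W × 3.65 = 1180.6 × 3.65 = 4309.
FS_overturning = M_r/M_o = 4309/887.3 = 4.857.

4.86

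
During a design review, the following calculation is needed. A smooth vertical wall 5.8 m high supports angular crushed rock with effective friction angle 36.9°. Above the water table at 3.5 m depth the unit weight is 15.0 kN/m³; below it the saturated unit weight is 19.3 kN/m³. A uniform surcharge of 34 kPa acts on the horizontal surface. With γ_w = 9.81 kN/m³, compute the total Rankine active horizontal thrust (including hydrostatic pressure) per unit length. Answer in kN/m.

135 kN/m

K_a = tan²(45° − φ/2) = 0.2497.
γ' = 19.3 − 9.81 = 9.490 kN/m³. h₂ = H − d_w = 2.3 m.
σ'_h: at surface K_a·q = 8.489; at WT K_a(q+γd_w) = 21.60; at base K_a(q+γd_w+γ'h₂) = 27.05 kPa.
P₁ = ½(8.489+21.60)×3.5 = 52.65; P₂ = ½(21.60+27.05)×2.3 = 55.94; P_w = ½γ_w h₂² = 25.95.
Total = 52.65+55.94+25.95 = 134.5 kN/m.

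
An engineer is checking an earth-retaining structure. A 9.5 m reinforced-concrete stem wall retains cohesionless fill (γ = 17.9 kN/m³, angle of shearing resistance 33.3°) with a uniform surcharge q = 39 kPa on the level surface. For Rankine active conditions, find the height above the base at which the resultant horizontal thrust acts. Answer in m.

3.66 m

K_a = 0.2911.
Triangular part P₁ = ½K_aγH² = 235.2 at H/3 = 3.167 m; rectangular part P₂ = K_a q H = 107.9 at H/2 = 4.750 m.
ȳ = (P₁·3.167 + P₂·4.750)/(P₁+P₂) = 3.665 m.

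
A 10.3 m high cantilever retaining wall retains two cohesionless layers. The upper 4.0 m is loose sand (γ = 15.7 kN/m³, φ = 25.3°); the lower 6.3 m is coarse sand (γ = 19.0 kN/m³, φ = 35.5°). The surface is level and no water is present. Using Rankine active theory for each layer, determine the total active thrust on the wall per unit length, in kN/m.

K_a1 = tan²(45°−25.3°/2) = 0.4012; K_a2 = tan²(45°−35.5°/2) = 0.2653.
Layer 1: σ at base = K_a1 γ₁ h₁ = 25.19 kPa; P₁ = ½×25.19×4.0 = 50.39.
Layer 2: σ_v at top = γ₁h₁ = 62.80; σ_h top = K_a2×62.80 = 16.66; σ_h base = K_a2×(62.80+19.0×6.3) = 48.41.
P₂ = ½(16.66+48.41)×6.3 = 205.0. Total P_a = 50.39+205.0 = 255.4 kN/m.

255 kN/m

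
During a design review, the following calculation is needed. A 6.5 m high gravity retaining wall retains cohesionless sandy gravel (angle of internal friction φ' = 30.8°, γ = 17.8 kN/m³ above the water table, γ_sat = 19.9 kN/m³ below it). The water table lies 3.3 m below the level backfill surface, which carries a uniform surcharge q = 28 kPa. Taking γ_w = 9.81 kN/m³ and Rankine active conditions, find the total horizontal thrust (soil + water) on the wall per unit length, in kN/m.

218 kN/m

K_a = tan²(45° − φ/2) = 0.3227.
γ' = 19.9 − 9.81 = 10.09 kN/m³. h₂ = H − d_w = 3.2 m.
σ'_h: at surface K_a·q = 9.036; at WT K_a(q+γd_w) = 27.99; at base K_a(q+γd_w+γ'h₂) = 38.41 kPa.
P₁ = ½(9.036+27.99)×3.3 = 61.10; P₂ = ½(27.99+38.41)×3.2 = 106.2; P_w = ½γ_w h₂² = 50.23.
Total = 61.10+106.2+50.23 = 217.6 kN/m.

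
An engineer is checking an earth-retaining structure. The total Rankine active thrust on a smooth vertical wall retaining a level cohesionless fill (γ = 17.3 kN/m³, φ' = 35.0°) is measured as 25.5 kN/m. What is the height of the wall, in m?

3.30 m

K_a = 0.2710. P_a = ½ K_a γ H² ⇒ H = √(2P_a/(K_a γ)).
H = √(2×25.5/(0.2710×17.3)) = 3.298 m.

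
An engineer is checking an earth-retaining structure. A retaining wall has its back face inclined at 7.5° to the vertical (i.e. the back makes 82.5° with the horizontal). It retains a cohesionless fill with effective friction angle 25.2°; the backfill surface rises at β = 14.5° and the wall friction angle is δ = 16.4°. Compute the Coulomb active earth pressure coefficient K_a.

K_a = sin²(α+φ) / [sin²α · sin(α−δ) · (1 + √{sin(φ+δ)sin(φ−β) / (sin(α−δ)sin(α+β))})²].
With α = 82.5°, φ = 25.2°, δ = 16.4°, β = 14.5°: K_a = 0.5392.

0.539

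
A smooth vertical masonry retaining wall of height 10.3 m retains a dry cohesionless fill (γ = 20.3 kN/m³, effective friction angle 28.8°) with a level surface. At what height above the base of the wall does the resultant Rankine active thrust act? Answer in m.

3.43 m

K_a = 0.3498.
The pressure distribution is triangular, so the resultant acts at H/3 above the base = 10.3/3 = 3.433 m.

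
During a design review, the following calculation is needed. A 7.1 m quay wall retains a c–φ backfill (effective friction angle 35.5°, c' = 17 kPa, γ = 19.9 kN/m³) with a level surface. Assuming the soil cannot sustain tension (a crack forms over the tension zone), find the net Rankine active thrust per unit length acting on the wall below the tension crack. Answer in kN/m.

K_a = 0.2653; √K_a = 0.5150.
Tension-crack depth z_c = 2c/(γ√K_a) = 2×17/(19.9×0.5150) = 3.317 m.
σ_a at base = K_a γ H − 2c√K_a = 0.2653×19.9×7.1 − 2×17×0.5150 = 19.97 kPa.
P_a = ½ × 19.97 × (H − z_c) = 0.5×19.97×3.783 = 37.76 kN/m.

37.8 kN/m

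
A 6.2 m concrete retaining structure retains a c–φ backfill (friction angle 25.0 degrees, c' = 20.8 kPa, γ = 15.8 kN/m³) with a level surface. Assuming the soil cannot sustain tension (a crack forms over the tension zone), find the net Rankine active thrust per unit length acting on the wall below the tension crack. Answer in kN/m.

13.7 kN/m

K_a = 0.4059; √K_a = 0.6371.
Tension-crack depth z_c = 2c/(γ√K_a) = 2×20.8/(15.8×0.6371) = 4.133 m.
σ_a at base = K_a γ H − 2c√K_a = 0.4059×15.8×6.2 − 2×20.8×0.6371 = 13.26 kPa.
P_a = ½ × 13.26 × (H − z_c) = 0.5×13.26×2.067 = 13.70 kN/m.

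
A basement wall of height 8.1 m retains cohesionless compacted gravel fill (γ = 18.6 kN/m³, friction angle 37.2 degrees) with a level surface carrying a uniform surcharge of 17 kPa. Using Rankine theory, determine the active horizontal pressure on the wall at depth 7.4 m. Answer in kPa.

K_a = (1 − sin φ)/(1 + sin φ) = 0.2464.
σ_v = γz + q = 18.6 × 7.4 + 17 = 154.6 kPa.
σ_h = K_a σ_v = 0.2464 × 154.6 = 38.11 kPa.

38.1 kPa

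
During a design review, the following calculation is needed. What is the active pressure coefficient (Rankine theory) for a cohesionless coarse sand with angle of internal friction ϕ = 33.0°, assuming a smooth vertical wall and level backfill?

0.295

K_a = (1 − sin φ)/(1 + sin φ) = (1 − sin 33.0°)/(1 + sin 33.0°) = 0.2948.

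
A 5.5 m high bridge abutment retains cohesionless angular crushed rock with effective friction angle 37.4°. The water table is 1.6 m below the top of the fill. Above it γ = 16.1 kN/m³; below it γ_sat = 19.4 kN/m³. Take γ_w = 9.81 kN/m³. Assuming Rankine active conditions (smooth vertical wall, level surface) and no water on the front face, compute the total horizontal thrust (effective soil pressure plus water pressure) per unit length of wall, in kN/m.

K_a = tan²(45° − φ/2) = 0.2443.
γ' = 19.4 − 9.81 = 9.590 kN/m³. Depth below WT = 3.9 m.
σ'_h at WT = K_a γ d_w = 6.292 kPa; at base = 6.292 + K_a γ' × 3.9 = 15.43 kPa.
P₁ (0–1.6 m) = ½×6.292×1.6 = 5.034. P₂ (1.6–5.5 m) = ½(6.292+15.43)×3.9 = 42.35.
P_w = ½ γ_w h₂² = 0.5×9.81×3.9² = 74.61. Total = 5.034+42.35+74.61 = 122.0 kN/m.

122 kN/m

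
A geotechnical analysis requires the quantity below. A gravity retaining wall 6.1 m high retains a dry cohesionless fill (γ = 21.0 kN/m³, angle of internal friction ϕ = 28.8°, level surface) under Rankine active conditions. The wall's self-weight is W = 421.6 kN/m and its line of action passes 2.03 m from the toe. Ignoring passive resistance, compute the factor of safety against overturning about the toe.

K_a = tan²(45° − 28.8°/2) = 0.3498.
P_a = ½K_aγH² = 0.5×0.3498×21.0×6.1² = 136.6 kN/m, acting at H/3 = 2.033 m above the base.
Overturning moment M_o = P_a × H/3 = 136.6 × 2.033 = 277.9.
Resisting moment M_r = W × 2.03 = 421.6 × 2.03 = 855.8.
FS_overturning = M_r/M_o = 855.8/277.9 = 3.080.

3.08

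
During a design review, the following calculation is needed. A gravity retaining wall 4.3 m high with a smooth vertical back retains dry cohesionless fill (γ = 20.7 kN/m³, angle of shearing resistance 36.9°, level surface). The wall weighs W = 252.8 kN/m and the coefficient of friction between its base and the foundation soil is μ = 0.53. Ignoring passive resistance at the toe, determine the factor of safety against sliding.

K_a = tan²(45° − 36.9°/2) = 0.2497.
P_a = ½K_aγH² = 0.5×0.2497×20.7×4.3² = 47.78 kN/m, acting at H/3 = 1.433 m above the base.
FS_sliding = μW / P_a = 0.53×252.8 / 47.78 = 2.804.

2.80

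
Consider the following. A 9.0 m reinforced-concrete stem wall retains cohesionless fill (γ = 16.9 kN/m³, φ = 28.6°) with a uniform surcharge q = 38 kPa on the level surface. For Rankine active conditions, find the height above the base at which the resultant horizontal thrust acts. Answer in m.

K_a = 0.3525.
Triangular part P₁ = ½K_aγH² = 241.3 at H/3 = 3.000 m; rectangular part P₂ = K_a q H = 120.6 at H/2 = 4.500 m.
ȳ = (P₁·3.000 + P₂·4.500)/(P₁+P₂) = 3.500 m.

3.50 m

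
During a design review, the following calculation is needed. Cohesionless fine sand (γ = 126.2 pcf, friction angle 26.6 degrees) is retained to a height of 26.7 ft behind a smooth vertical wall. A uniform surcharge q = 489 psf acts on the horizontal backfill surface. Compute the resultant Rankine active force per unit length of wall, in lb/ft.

22100 lb/ft

K_a = tan²(45° − φ/2) = 0.3814.
Soil triangle: ½ K_a γ H² = 0.5×0.3814×126.2×26.7² = 17160 lb/ft.
Surcharge rectangle: K_a q H = 0.3814×489×26.7 = 4980 lb/ft.
Total = 17160 + 4980 = 22140 lb/ft.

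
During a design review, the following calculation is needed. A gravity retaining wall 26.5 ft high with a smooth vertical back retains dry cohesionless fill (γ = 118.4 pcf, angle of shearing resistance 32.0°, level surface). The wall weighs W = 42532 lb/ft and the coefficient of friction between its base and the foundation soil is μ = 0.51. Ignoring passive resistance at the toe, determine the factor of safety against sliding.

K_a = tan²(45° − 32.0°/2) = 0.3073.
P_a = ½K_aγH² = 0.5×0.3073×118.4×26.5² = 12770 lb/ft, acting at H/3 = 8.833 ft above the base.
FS_sliding = μW / P_a = 0.51×42532 / 12770 = 1.698.

1.70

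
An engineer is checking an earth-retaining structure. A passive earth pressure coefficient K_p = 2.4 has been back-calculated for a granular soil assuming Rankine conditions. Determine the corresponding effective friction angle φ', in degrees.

24.3°

K_p = (1+sin φ)/(1−sin φ) ⇒ sin φ = (K_p − 1)/(K_p + 1) = 0.4118.
φ = arcsin(0.4118) = 24.32°.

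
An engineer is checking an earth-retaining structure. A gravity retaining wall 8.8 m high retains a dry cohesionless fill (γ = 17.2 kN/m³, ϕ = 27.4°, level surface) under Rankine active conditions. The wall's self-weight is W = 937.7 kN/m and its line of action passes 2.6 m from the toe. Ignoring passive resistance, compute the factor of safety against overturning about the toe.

3.38

K_a = tan²(45° − 27.4°/2) = 0.3697.
P_a = ½K_aγH² = 0.5×0.3697×17.2×8.8² = 246.2 kN/m, acting at H/3 = 2.933 m above the base.
Overturning moment M_o = P_a × H/3 = 246.2 × 2.933 = 722.2.
Resisting moment M_r = W × 2.6 = 937.7 × 2.6 = 2438.
FS_overturning = M_r/M_o = 2438/722.2 = 3.376.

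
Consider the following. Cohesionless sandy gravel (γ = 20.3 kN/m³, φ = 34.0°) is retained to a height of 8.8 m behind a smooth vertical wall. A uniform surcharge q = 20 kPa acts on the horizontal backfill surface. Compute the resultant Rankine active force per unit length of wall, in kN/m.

K_a = tan²(45° − φ/2) = 0.2827.
Soil triangle: ½ K_a γ H² = 0.5×0.2827×20.3×8.8² = 222.2 kN/m.
Surcharge rectangle: K_a q H = 0.2827×20×8.8 = 49.76 kN/m.
Total = 222.2 + 49.76 = 272.0 kN/m.

272 kN/m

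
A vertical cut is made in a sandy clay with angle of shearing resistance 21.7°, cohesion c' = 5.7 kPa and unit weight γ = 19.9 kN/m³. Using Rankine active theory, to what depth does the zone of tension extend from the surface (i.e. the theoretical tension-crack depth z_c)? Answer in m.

K_a = tan²(45° − 21.7°/2) = 0.4601; √K_a = 0.6783.
The active pressure is zero where K_a γ z = 2c√K_a, so z_c = 2c/(γ√K_a) = 2×5.7/(19.9×0.6783) = 0.8445 m.

0.845 m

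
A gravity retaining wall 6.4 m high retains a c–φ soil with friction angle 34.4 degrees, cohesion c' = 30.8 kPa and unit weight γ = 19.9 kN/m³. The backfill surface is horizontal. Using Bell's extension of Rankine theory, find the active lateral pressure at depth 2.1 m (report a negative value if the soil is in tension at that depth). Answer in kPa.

K_a = (1 − sin φ)/(1 + sin φ) = 0.2780.
σ_a = K_a γ z − 2c√K_a = 0.2780×19.9×2.1 − 2×30.8×0.5272 = -20.86 kPa.

-20.9 kPa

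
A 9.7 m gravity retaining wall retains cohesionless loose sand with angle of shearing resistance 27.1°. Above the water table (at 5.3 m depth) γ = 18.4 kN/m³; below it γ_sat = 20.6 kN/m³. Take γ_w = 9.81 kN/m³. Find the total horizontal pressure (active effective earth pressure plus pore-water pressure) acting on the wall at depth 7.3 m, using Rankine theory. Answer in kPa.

64.2 kPa

K_a = (1 − sin φ)/(1 + sin φ) = 0.3741.
γ' = 20.6 − 9.81 = 10.79 kN/m³.
Effective vertical stress at 7.3 m: σ'_v = 18.4×5.3 + 10.79×2.00 = 119.1 kPa.
σ'_h = K_a σ'_v = 0.3741 × 119.1 = 44.55 kPa; u = γ_w × 2.00 = 19.62 kPa.
Total σ_h = 44.55 + 19.62 = 64.17 kPa.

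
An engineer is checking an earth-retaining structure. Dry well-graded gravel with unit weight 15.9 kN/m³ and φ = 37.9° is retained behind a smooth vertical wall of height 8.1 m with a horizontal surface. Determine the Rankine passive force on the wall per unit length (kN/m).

K_p = tan²(45° + φ/2) = 4.185.
P_p = ½ K_p γ H² = 0.5 × 4.185 × 15.9 × 8.1² = 2183 kN/m.

2180 kN/m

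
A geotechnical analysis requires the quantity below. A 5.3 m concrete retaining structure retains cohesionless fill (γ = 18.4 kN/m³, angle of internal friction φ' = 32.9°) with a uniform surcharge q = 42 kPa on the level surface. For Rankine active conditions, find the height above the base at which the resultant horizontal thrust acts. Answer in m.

2.18 m

K_a = 0.2960.
Triangular part P₁ = ½K_aγH² = 76.50 at H/3 = 1.767 m; rectangular part P₂ = K_a q H = 65.90 at H/2 = 2.650 m.
ȳ = (P₁·1.767 + P₂·2.650)/(P₁+P₂) = 2.175 m.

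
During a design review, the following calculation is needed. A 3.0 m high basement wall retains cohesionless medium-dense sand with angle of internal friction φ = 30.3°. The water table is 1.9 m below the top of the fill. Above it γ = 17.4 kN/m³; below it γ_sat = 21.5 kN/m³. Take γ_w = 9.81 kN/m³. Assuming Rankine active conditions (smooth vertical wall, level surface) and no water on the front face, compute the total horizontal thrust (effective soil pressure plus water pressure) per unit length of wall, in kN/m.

30.6 kN/m

K_a = tan²(45° − φ/2) = 0.3293.
γ' = 21.5 − 9.81 = 11.69 kN/m³. Depth below WT = 1.1 m.
σ'_h at WT = K_a γ d_w = 10.89 kPa; at base = 10.89 + K_a γ' × 1.1 = 15.12 kPa.
P₁ (0–1.9 m) = ½×10.89×1.9 = 10.34. P₂ (1.9–3.0 m) = ½(10.89+15.12)×1.1 = 14.31.
P_w = ½ γ_w h₂² = 0.5×9.81×1.1² = 5.935. Total = 10.34+14.31+5.935 = 30.58 kN/m.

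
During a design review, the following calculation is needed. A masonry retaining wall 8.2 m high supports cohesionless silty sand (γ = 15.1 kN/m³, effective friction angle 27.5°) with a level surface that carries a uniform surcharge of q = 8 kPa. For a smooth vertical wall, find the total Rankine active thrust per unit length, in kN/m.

211 kN/m

K_a = tan²(45° − φ/2) = 0.3682.
Soil triangle: ½ K_a γ H² = 0.5×0.3682×15.1×8.2² = 186.9 kN/m.
Surcharge rectangle: K_a q H = 0.3682×8×8.2 = 24.16 kN/m.
Total = 186.9 + 24.16 = 211.1 kN/m.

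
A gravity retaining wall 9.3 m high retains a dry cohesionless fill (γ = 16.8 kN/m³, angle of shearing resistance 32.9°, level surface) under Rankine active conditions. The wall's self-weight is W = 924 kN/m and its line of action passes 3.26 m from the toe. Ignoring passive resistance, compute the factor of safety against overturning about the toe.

K_a = tan²(45° − 32.9°/2) = 0.2960.
P_a = ½K_aγH² = 0.5×0.2960×16.8×9.3² = 215.1 kN/m, acting at H/3 = 3.100 m above the base.
Overturning moment M_o = P_a × H/3 = 215.1 × 3.100 = 666.7.
Resisting moment M_r = W × 3.26 = 924 × 3.26 = 3012.
FS_overturning = M_r/M_o = 3012/666.7 = 4.518.

4.52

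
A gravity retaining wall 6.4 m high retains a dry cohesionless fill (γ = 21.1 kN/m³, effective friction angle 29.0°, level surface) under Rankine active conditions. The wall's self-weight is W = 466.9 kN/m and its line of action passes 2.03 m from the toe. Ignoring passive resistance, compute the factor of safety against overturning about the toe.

2.96

K_a = tan²(45° − 29.0°/2) = 0.3470.
P_a = ½K_aγH² = 0.5×0.3470×21.1×6.4² = 149.9 kN/m, acting at H/3 = 2.133 m above the base.
Overturning moment M_o = P_a × H/3 = 149.9 × 2.133 = 319.9.
Resisting moment M_r = W × 2.03 = 466.9 × 2.03 = 947.8.
FS_overturning = M_r/M_o = 947.8/319.9 = 2.963.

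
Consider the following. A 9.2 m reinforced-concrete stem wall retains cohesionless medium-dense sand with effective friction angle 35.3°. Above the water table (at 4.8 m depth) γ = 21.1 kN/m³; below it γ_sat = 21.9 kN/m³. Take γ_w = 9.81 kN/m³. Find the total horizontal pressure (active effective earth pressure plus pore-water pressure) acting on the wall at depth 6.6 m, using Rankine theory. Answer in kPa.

50.6 kPa

K_a = (1 − sin φ)/(1 + sin φ) = 0.2675.
γ' = 21.9 − 9.81 = 12.09 kN/m³.
Effective vertical stress at 6.6 m: σ'_v = 21.1×4.8 + 12.09×1.80 = 123.0 kPa.
σ'_h = K_a σ'_v = 0.2675 × 123.0 = 32.92 kPa; u = γ_w × 1.80 = 17.66 kPa.
Total σ_h = 32.92 + 17.66 = 50.58 kPa.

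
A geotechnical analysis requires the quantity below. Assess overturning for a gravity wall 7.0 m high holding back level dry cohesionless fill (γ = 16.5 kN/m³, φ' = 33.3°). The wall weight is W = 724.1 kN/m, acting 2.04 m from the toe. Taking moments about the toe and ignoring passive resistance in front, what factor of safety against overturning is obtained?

K_a = tan²(45° − 33.3°/2) = 0.2911.
P_a = ½K_aγH² = 0.5×0.2911×16.5×7.0² = 117.7 kN/m, acting at H/3 = 2.333 m above the base.
Overturning moment M_o = P_a × H/3 = 117.7 × 2.333 = 274.6.
Resisting moment M_r = W × 2.04 = 724.1 × 2.04 = 1477.
FS_overturning = M_r/M_o = 1477/274.6 = 5.379.

5.38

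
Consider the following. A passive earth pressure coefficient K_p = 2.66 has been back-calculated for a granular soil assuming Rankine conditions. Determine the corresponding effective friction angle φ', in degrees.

K_p = (1+sin φ)/(1−sin φ) ⇒ sin φ = (K_p − 1)/(K_p + 1) = 0.4536.
φ = arcsin(0.4536) = 26.97°.

27.0°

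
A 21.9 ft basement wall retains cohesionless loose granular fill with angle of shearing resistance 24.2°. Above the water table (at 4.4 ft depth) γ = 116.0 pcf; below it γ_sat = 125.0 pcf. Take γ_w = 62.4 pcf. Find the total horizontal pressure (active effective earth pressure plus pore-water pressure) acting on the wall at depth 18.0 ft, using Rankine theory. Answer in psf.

1420 psf

K_a = (1 − sin φ)/(1 + sin φ) = 0.4185.
γ' = 125.0 − 62.4 = 62.60 pcf.
Effective vertical stress at 18.0 ft: σ'_v = 116.0×4.4 + 62.60×13.6 = 1362 psf.
σ'_h = K_a σ'_v = 0.4185 × 1362 = 569.9 psf; u = γ_w × 13.6 = 848.6 psf.
Total σ_h = 569.9 + 848.6 = 1419 psf.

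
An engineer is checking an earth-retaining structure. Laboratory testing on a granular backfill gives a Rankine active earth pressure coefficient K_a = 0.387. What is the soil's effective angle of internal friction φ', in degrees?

26.2°

K_a = tan²(45° − φ/2) ⇒ 45° − φ/2 = arctan(√0.387) = 31.89°.
φ = 2(45° − 31.89°) = 26.23°.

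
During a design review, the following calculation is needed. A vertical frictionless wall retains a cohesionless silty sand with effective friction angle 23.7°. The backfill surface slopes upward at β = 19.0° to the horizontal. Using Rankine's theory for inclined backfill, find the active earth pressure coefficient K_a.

K_a = cos β · (cos β − √(cos²β − cos²φ)) / (cos β + √(cos²β − cos²φ)).
cos β = 0.9455, cos φ = 0.9157, √(cos²β − cos²φ) = 0.2357.
K_a = 0.9455 × (0.9455 − 0.2357)/(0.9455 + 0.2357) = 0.5681.

0.568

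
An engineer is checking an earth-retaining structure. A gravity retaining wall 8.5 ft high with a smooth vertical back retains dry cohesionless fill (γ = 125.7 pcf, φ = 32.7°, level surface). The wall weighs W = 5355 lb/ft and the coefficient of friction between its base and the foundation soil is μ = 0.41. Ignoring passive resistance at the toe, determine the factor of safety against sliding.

K_a = tan²(45° − 32.7°/2) = 0.2985.
P_a = ½K_aγH² = 0.5×0.2985×125.7×8.5² = 1355 lb/ft, acting at H/3 = 2.833 ft above the base.
FS_sliding = μW / P_a = 0.41×5355 / 1355 = 1.620.

1.62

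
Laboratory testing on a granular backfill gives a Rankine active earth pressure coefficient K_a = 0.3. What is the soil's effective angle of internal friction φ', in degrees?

32.6°

K_a = tan²(45° − φ/2) ⇒ 45° − φ/2 = arctan(√0.3) = 28.71°.
φ = 2(45° − 28.71°) = 32.58°.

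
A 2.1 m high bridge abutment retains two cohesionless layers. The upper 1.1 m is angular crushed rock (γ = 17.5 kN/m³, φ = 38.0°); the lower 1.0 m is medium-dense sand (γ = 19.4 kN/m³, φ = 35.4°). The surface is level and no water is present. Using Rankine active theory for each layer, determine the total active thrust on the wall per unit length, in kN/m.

K_a1 = tan²(45°−38.0°/2) = 0.2379; K_a2 = tan²(45°−35.4°/2) = 0.2664.
Layer 1: σ at base = K_a1 γ₁ h₁ = 4.579 kPa; P₁ = ½×4.579×1.1 = 2.519.
Layer 2: σ_v at top = γ₁h₁ = 19.25; σ_h top = K_a2×19.25 = 5.128; σ_h base = K_a2×(19.25+19.4×1.0) = 10.30.
P₂ = ½(5.128+10.30)×1.0 = 7.712. Total P_a = 2.519+7.712 = 10.23 kN/m.

10.2 kN/m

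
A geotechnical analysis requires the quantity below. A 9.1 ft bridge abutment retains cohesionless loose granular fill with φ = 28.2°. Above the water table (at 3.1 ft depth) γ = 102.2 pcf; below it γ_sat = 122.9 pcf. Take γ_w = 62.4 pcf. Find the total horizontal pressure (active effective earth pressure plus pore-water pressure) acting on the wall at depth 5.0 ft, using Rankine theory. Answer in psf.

273 psf

K_a = (1 − sin φ)/(1 + sin φ) = 0.3582.
γ' = 122.9 − 62.4 = 60.50 pcf.
Effective vertical stress at 5.0 ft: σ'_v = 102.2×3.1 + 60.50×1.90 = 431.8 psf.
σ'_h = K_a σ'_v = 0.3582 × 431.8 = 154.7 psf; u = γ_w × 1.90 = 118.6 psf.
Total σ_h = 154.7 + 118.6 = 273.2 psf.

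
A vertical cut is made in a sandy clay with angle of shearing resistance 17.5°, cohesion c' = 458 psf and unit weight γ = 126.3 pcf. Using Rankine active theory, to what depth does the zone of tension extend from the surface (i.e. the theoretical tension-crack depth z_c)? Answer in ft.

K_a = tan²(45° − 17.5°/2) = 0.5376; √K_a = 0.7332.
The active pressure is zero where K_a γ z = 2c√K_a, so z_c = 2c/(γ√K_a) = 2×458/(126.3×0.7332) = 9.891 ft.

9.89 ft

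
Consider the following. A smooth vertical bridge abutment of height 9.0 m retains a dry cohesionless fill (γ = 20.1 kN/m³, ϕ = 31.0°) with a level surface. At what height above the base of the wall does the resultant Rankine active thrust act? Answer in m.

3.00 m

K_a = 0.3201.
The pressure distribution is triangular, so the resultant acts at H/3 above the base = 9.0/3 = 3.000 m.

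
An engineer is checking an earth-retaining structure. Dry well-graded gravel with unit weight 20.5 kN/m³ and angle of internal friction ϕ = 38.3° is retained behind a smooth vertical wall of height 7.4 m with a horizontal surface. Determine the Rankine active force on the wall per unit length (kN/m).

K_a = tan²(45° − φ/2) = 0.2347.
P_a = ½ K_a γ H² = 0.5 × 0.2347 × 20.5 × 7.4² = 131.8 kN/m.

132 kN/m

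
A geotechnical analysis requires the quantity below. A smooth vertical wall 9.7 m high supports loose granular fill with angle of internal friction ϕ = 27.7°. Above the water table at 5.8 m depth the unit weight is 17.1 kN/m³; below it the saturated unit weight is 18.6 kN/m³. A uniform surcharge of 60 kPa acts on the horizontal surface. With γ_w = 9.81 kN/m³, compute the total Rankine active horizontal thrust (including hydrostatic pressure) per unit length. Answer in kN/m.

K_a = tan²(45° − φ/2) = 0.3653.
γ' = 18.6 − 9.81 = 8.790 kN/m³. h₂ = H − d_w = 3.9 m.
σ'_h: at surface K_a·q = 21.92; at WT K_a(q+γd_w) = 58.15; at base K_a(q+γd_w+γ'h₂) = 70.68 kPa.
P₁ = ½(21.92+58.15)×5.8 = 232.2; P₂ = ½(58.15+70.68)×3.9 = 251.2; P_w = ½γ_w h₂² = 74.61.
Total = 232.2+251.2+74.61 = 558.0 kN/m.

558 kN/m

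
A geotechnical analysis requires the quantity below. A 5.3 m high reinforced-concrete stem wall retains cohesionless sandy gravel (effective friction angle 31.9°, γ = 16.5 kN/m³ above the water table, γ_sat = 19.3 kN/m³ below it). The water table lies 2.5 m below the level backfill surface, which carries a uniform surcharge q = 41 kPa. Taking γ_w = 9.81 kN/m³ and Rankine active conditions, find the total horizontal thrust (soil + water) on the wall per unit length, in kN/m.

K_a = tan²(45° − φ/2) = 0.3085.
γ' = 19.3 − 9.81 = 9.490 kN/m³. h₂ = H − d_w = 2.8 m.
σ'_h: at surface K_a·q = 12.65; at WT K_a(q+γd_w) = 25.38; at base K_a(q+γd_w+γ'h₂) = 33.57 kPa.
P₁ = ½(12.65+25.38)×2.5 = 47.53; P₂ = ½(25.38+33.57)×2.8 = 82.53; P_w = ½γ_w h₂² = 38.46.
Total = 47.53+82.53+38.46 = 168.5 kN/m.

169 kN/m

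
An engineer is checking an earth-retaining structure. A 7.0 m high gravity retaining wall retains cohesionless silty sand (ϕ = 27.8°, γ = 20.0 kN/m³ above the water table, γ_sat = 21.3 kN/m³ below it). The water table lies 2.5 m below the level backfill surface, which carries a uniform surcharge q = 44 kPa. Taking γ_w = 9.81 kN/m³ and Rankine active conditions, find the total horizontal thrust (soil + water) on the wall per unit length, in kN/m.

358 kN/m

K_a = tan²(45° − φ/2) = 0.3639.
γ' = 21.3 − 9.81 = 11.49 kN/m³. h₂ = H − d_w = 4.5 m.
σ'_h: at surface K_a·q = 16.01; at WT K_a(q+γd_w) = 34.21; at base K_a(q+γd_w+γ'h₂) = 53.02 kPa.
P₁ = ½(16.01+34.21)×2.5 = 62.77; P₂ = ½(34.21+53.02)×4.5 = 196.3; P_w = ½γ_w h₂² = 99.33.
Total = 62.77+196.3+99.33 = 358.4 kN/m.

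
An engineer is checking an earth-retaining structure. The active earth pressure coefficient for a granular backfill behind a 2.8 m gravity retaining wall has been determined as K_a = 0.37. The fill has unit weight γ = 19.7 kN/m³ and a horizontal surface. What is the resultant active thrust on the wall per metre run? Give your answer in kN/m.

28.6 kN/m

P = ½ K_a γ H² = 0.5 × 0.37 × 19.7 × 2.8² = 28.57 kN/m.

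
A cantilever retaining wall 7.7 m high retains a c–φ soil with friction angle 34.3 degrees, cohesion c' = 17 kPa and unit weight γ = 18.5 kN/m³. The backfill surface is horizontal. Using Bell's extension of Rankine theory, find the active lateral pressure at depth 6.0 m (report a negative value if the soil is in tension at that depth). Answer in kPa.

13.0 kPa

K_a = (1 − sin φ)/(1 + sin φ) = 0.2792.
σ_a = K_a γ z − 2c√K_a = 0.2792×18.5×6.0 − 2×17×0.5284 = 13.02 kPa.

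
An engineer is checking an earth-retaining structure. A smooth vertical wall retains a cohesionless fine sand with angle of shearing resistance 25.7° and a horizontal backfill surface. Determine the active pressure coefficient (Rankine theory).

0.395

K_a = tan²(45° − φ/2) = tan²(32.15°) = 0.3950.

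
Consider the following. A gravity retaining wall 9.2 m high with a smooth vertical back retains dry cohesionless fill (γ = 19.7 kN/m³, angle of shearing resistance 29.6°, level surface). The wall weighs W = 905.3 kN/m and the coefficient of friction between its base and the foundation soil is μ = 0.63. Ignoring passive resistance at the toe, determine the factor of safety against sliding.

2.02

K_a = tan²(45° − 29.6°/2) = 0.3387.
P_a = ½K_aγH² = 0.5×0.3387×19.7×9.2² = 282.4 kN/m, acting at H/3 = 3.067 m above the base.
FS_sliding = μW / P_a = 0.63×905.3 / 282.4 = 2.020.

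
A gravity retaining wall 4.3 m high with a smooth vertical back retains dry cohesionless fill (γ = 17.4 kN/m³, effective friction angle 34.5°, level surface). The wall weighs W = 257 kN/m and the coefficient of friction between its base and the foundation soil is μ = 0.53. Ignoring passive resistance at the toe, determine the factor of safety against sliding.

3.06

K_a = tan²(45° − 34.5°/2) = 0.2768.
P_a = ½K_aγH² = 0.5×0.2768×17.4×4.3² = 44.53 kN/m, acting at H/3 = 1.433 m above the base.
FS_sliding = μW / P_a = 0.53×257 / 44.53 = 3.059.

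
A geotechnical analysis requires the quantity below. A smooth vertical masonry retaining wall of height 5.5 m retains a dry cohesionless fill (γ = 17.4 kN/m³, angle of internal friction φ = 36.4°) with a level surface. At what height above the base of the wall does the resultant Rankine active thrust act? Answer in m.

1.83 m

K_a = 0.2552.
The pressure distribution is triangular, so the resultant acts at H/3 above the base = 5.5/3 = 1.833 m.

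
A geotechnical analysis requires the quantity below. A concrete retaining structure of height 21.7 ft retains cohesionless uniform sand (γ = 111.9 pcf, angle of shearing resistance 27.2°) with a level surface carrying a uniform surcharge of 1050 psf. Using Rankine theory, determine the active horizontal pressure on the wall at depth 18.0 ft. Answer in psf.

1140 psf

K_a = (1 − sin φ)/(1 + sin φ) = 0.3726.
σ_v = γz + q = 111.9 × 18.0 + 1050 = 3064 psf.
σ_h = K_a σ_v = 0.3726 × 3064 = 1142 psf.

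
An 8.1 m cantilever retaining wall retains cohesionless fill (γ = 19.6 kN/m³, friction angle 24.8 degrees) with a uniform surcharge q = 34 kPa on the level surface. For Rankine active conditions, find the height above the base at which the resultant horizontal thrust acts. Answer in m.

K_a = 0.4090.
Triangular part P₁ = ½K_aγH² = 263.0 at H/3 = 2.700 m; rectangular part P₂ = K_a q H = 112.6 at H/2 = 4.050 m.
ȳ = (P₁·2.700 + P₂·4.050)/(P₁+P₂) = 3.105 m.

3.10 m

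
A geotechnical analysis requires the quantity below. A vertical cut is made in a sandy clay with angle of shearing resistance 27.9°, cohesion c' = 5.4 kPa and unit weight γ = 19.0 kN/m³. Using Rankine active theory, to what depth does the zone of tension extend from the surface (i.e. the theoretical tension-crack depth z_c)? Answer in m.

0.944 m

K_a = tan²(45° − 27.9°/2) = 0.3625; √K_a = 0.6020.
The active pressure is zero where K_a γ z = 2c√K_a, so z_c = 2c/(γ√K_a) = 2×5.4/(19.0×0.6020) = 0.9441 m.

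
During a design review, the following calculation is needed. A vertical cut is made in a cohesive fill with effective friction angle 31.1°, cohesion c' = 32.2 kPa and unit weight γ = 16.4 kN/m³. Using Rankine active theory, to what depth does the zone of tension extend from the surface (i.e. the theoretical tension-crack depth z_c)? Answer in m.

6.95 m

K_a = tan²(45° − 31.1°/2) = 0.3188; √K_a = 0.5646.
The active pressure is zero where K_a γ z = 2c√K_a, so z_c = 2c/(γ√K_a) = 2×32.2/(16.4×0.5646) = 6.955 m.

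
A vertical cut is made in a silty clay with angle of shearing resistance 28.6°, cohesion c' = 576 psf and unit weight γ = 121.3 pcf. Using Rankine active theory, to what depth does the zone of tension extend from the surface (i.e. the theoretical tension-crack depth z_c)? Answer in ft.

K_a = tan²(45° − 28.6°/2) = 0.3525; √K_a = 0.5938.
The active pressure is zero where K_a γ z = 2c√K_a, so z_c = 2c/(γ√K_a) = 2×576/(121.3×0.5938) = 15.99 ft.

16.0 ft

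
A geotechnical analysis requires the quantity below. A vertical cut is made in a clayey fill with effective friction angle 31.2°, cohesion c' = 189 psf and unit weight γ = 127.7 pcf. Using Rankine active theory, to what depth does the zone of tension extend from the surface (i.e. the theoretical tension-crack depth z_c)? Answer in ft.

K_a = tan²(45° − 31.2°/2) = 0.3175; √K_a = 0.5635.
The active pressure is zero where K_a γ z = 2c√K_a, so z_c = 2c/(γ√K_a) = 2×189/(127.7×0.5635) = 5.253 ft.

5.25 ft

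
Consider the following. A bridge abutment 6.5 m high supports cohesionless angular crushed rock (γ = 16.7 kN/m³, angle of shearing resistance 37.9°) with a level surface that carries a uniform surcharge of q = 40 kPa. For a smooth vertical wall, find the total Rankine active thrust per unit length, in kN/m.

K_a = tan²(45° − φ/2) = 0.2389.
Soil triangle: ½ K_a γ H² = 0.5×0.2389×16.7×6.5² = 84.29 kN/m.
Surcharge rectangle: K_a q H = 0.2389×40×6.5 = 62.12 kN/m.
Total = 84.29 + 62.12 = 146.4 kN/m.

146 kN/m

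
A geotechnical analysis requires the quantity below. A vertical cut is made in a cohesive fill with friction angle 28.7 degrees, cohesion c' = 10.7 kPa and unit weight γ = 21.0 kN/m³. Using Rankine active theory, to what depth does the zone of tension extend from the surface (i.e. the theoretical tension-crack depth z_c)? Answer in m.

1.72 m

K_a = tan²(45° − 28.7°/2) = 0.3511; √K_a = 0.5926.
The active pressure is zero where K_a γ z = 2c√K_a, so z_c = 2c/(γ√K_a) = 2×10.7/(21.0×0.5926) = 1.720 m.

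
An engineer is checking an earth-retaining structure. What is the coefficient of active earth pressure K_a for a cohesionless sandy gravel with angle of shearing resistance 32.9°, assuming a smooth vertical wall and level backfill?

0.296

K_a = (1 − sin φ)/(1 + sin φ) = (1 − sin 32.9°)/(1 + sin 32.9°) = 0.2960.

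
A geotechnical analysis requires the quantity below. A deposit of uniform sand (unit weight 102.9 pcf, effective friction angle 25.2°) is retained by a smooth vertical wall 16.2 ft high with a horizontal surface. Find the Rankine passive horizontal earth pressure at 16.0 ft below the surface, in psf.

4090 psf

K_p = (1 + sin φ)/(1 − sin φ) = 2.483.
σ_h = K_p γ z = 2.483 × 102.9 × 16.0 = 4088 psf.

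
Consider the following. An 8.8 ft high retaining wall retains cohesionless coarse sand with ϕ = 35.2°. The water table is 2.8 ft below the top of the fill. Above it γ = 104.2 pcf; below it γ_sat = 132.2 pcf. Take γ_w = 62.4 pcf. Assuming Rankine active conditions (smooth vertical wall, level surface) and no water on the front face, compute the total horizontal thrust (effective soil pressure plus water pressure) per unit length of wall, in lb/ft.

2040 lb/ft

K_a = tan²(45° − φ/2) = 0.2687.
γ' = 132.2 − 62.4 = 69.80 pcf. Depth below WT = 6.0 ft.
σ'_h at WT = K_a γ d_w = 78.39 psf; at base = 78.39 + K_a γ' × 6.0 = 190.9 psf.
P₁ (0–2.8 ft) = ½×78.39×2.8 = 109.7. P₂ (2.8–8.8 ft) = ½(78.39+190.9)×6.0 = 807.9.
P_w = ½ γ_w h₂² = 0.5×62.4×6.0² = 1123. Total = 109.7+807.9+1123 = 2041 lb/ft.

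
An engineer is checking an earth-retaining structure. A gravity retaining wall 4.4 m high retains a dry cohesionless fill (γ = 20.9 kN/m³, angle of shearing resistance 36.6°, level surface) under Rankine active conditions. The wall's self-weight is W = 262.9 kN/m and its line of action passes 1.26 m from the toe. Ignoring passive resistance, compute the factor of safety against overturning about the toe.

K_a = tan²(45° − 36.6°/2) = 0.2530.
P_a = ½K_aγH² = 0.5×0.2530×20.9×4.4² = 51.18 kN/m, acting at H/3 = 1.467 m above the base.
Overturning moment M_o = P_a × H/3 = 51.18 × 1.467 = 75.06.
Resisting moment M_r = W × 1.26 = 262.9 × 1.26 = 331.3.
FS_overturning = M_r/M_o = 331.3/75.06 = 4.413.

4.41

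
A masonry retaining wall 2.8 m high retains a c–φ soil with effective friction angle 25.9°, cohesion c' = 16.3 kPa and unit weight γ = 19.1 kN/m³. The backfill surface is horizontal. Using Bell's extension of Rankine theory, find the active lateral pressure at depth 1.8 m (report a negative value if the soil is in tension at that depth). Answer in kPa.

-6.93 kPa

K_a = (1 − sin φ)/(1 + sin φ) = 0.3920.
σ_a = K_a γ z − 2c√K_a = 0.3920×19.1×1.8 − 2×16.3×0.6261 = -6.934 kPa.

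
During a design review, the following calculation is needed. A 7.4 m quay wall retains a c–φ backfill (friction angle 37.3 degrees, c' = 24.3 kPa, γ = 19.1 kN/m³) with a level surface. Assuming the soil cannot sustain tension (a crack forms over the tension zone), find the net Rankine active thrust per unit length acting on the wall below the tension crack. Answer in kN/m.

12.0 kN/m

K_a = 0.2453; √K_a = 0.4953.
Tension-crack depth z_c = 2c/(γ√K_a) = 2×24.3/(19.1×0.4953) = 5.137 m.
σ_a at base = K_a γ H − 2c√K_a = 0.2453×19.1×7.4 − 2×24.3×0.4953 = 10.60 kPa.
P_a = ½ × 10.60 × (H − z_c) = 0.5×10.60×2.263 = 12.00 kN/m.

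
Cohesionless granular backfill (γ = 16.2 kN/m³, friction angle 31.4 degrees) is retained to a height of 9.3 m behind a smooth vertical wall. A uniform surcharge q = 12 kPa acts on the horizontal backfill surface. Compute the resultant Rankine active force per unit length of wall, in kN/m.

K_a = tan²(45° − φ/2) = 0.3149.
Soil triangle: ½ K_a γ H² = 0.5×0.3149×16.2×9.3² = 220.6 kN/m.
Surcharge rectangle: K_a q H = 0.3149×12×9.3 = 35.14 kN/m.
Total = 220.6 + 35.14 = 255.8 kN/m.

256 kN/m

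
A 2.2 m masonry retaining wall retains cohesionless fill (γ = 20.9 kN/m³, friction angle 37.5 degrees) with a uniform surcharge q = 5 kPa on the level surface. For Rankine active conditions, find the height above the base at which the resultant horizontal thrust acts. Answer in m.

0.799 m

K_a = 0.2432.
Triangular part P₁ = ½K_aγH² = 12.30 at H/3 = 0.7333 m; rectangular part P₂ = K_a q H = 2.675 at H/2 = 1.100 m.
ȳ = (P₁·0.7333 + P₂·1.100)/(P₁+P₂) = 0.7988 m.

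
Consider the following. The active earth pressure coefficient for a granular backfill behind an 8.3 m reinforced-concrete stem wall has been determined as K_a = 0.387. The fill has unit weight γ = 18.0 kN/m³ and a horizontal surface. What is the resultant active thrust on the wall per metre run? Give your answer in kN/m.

240 kN/m

P = ½ K_a γ H² = 0.5 × 0.387 × 18.0 × 8.3² = 239.9 kN/m.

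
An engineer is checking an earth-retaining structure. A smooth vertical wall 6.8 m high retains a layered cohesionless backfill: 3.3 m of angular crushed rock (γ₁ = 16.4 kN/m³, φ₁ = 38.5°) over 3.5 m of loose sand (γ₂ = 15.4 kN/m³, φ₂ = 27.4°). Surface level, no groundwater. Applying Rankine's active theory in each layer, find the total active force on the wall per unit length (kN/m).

K_a1 = tan²(45°−38.5°/2) = 0.2327; K_a2 = tan²(45°−27.4°/2) = 0.3697.
Layer 1: σ at base = K_a1 γ₁ h₁ = 12.59 kPa; P₁ = ½×12.59×3.3 = 20.78.
Layer 2: σ_v at top = γ₁h₁ = 54.12; σ_h top = K_a2×54.12 = 20.01; σ_h base = K_a2×(54.12+15.4×3.5) = 39.93.
P₂ = ½(20.01+39.93)×3.5 = 104.9. Total P_a = 20.78+104.9 = 125.7 kN/m.

126 kN/m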